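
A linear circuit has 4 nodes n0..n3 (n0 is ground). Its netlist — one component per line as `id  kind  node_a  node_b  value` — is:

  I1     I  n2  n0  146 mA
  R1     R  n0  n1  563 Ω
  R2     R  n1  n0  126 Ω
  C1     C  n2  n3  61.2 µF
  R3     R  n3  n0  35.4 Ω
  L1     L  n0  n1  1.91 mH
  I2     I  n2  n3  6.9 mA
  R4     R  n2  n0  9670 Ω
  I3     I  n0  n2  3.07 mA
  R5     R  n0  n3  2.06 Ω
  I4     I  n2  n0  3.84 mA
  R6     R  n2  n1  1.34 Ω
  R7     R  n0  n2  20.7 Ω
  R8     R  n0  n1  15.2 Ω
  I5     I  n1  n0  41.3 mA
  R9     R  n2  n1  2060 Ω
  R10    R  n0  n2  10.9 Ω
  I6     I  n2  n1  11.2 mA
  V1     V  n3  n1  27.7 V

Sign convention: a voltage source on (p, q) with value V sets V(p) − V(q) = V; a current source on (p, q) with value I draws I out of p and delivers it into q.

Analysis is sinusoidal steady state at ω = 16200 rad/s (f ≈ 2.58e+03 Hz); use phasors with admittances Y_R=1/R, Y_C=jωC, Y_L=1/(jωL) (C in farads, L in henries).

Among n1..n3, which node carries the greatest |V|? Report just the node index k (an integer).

MNA unknowns: 3 node voltages V₁..V_3 plus 1 source current (V1)
I1: z[2]−=0.146, z[0]+=0.146
R1: Y=0.001776+0.000j on G[0,1]
R2: Y=0.007937+0.000j on G[1,0]
C1: Y=0.000+0.9914j on G[2,3]
R3: Y=0.02825+0.000j on G[3,0]
L1: Y=0.000-0.03232j on G[0,1]
I2: z[2]−=0.0069, z[3]+=0.0069
R4: Y=0.0001034+0.000j on G[2,0]
I3: z[0]−=0.00307, z[2]+=0.00307
R5: Y=0.4854+0.000j on G[0,3]
I4: z[2]−=0.00384, z[0]+=0.00384
R6: Y=0.7463+0.000j on G[2,1]
R7: Y=0.04831+0.000j on G[0,2]
R8: Y=0.06579+0.000j on G[0,1]
I5: z[1]−=0.0413, z[0]+=0.0413
R9: Y=0.0004854+0.000j on G[2,1]
R10: Y=0.09174+0.000j on G[0,2]
I6: z[2]−=0.0112, z[1]+=0.0112
V1: row V3−V1=27.7, i_V1 at 3,1
solve → V1=-22.92-3.378j, V2=-5.740+8.916j, V3=4.781-3.378j
aux → i_V1=-14.64-8.695j

1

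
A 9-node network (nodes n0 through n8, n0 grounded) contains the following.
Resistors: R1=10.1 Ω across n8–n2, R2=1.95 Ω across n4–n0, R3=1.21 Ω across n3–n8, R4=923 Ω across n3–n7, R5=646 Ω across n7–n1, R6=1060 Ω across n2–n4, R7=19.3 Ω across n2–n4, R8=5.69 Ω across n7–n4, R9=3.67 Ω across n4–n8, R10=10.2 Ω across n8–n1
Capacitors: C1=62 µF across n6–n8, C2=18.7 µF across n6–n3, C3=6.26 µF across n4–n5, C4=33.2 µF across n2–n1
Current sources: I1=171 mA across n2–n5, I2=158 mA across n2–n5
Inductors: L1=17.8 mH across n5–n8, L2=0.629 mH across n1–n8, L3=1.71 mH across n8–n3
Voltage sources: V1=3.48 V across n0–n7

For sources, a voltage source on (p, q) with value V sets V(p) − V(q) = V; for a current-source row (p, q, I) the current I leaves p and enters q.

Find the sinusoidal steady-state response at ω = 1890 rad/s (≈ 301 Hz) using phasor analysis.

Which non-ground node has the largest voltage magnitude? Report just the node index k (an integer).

5

Element admittances at ω=1890 rad/s:
  Y(R1) = 0.09901+0.000j S between n8,n2
  Y(R2) = 0.5128+0.000j S between n4,n0
  Y(C1) = 0.000+0.1172j S between n6,n8
  Y(C2) = 0.000+0.03534j S between n6,n3
  Y(R3) = 0.8264+0.000j S between n3,n8
  I1: injects 0.171 A into n5 (from n2)
  Y(C3) = 0.000+0.01183j S between n4,n5
  Y(R4) = 0.001083+0.000j S between n3,n7
  Y(R5) = 0.001548+0.000j S between n7,n1
  Y(R6) = 0.0009434+0.000j S between n2,n4
  Y(L1) = 0.000-0.02972j S between n5,n8
  Y(R7) = 0.05181+0.000j S between n2,n4
  Y(R8) = 0.1757+0.000j S between n7,n4
  I2: injects 0.158 A into n5 (from n2)
  Y(C4) = 0.000+0.06275j S between n2,n1
  Y(R9) = 0.2725+0.000j S between n4,n8
  Y(R10) = 0.09804+0.000j S between n8,n1
  Y(L2) = 0.000-0.8412j S between n1,n8
  Y(L3) = 0.000-0.3094j S between n8,n3
  V1: constraint V(n0)−V(n7) = 3.48
Assemble and solve the 9×9 MNA system:
  V(n1)=0.2083-0.3203j  V(n2)=-1.993+0.7707j  V(n3)=0.05278-0.2156j  V(n4)=-0.9021+0.001059j  V(n5)=0.6912+18.03j  V(n6)=0.05603-0.2147j  V(n7)=-3.480+0.000j  V(n8)=0.05701-0.2145j
  i(V1)=-0.4626+0.0005432j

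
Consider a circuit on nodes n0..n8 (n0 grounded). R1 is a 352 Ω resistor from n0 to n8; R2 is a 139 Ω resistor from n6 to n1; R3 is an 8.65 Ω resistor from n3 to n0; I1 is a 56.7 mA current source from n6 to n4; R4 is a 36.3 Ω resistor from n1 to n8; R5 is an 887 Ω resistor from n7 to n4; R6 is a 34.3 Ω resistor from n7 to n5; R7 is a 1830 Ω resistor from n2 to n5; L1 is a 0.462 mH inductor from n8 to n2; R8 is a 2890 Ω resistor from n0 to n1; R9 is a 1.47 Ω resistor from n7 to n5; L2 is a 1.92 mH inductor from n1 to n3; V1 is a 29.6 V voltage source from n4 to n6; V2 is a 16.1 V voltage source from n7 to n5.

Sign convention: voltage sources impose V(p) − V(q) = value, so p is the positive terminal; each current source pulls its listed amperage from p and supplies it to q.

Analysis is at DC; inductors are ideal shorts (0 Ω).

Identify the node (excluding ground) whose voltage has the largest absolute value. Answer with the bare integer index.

4

Element admittances at DC:
  Y(R1) = 0.002841 S between n0,n8
  Y(R2) = 0.007194 S between n6,n1
  Y(R3) = 0.1156 S between n3,n0
  I1: injects 0.0567 A into n4 (from n6)
  Y(R4) = 0.02755 S between n1,n8
  Y(R5) = 0.001127 S between n7,n4
  Y(R6) = 0.02915 S between n7,n5
  Y(R7) = 0.0005464 S between n2,n5
  L1: short n8↔n2 (DC inductor)
  Y(R8) = 0.0003460 S between n0,n1
  Y(R9) = 0.6803 S between n7,n5
  L2: short n1↔n3 (DC inductor)
  V1: constraint V(n4)−V(n6) = 29.6
  V2: constraint V(n7)−V(n5) = 16.1
Assemble and solve the 12×12 MNA system:
  V(n1)=-0.003686  V(n2)=0.1504  V(n3)=-0.003686  V(n4)=28.95  V(n5)=8.702  V(n6)=-0.6532  V(n7)=24.80  V(n8)=0.1504
  i(L1)=-0.004673  i(L2)=-0.0004261  i(V1)=0.05203  i(V2)=-11.42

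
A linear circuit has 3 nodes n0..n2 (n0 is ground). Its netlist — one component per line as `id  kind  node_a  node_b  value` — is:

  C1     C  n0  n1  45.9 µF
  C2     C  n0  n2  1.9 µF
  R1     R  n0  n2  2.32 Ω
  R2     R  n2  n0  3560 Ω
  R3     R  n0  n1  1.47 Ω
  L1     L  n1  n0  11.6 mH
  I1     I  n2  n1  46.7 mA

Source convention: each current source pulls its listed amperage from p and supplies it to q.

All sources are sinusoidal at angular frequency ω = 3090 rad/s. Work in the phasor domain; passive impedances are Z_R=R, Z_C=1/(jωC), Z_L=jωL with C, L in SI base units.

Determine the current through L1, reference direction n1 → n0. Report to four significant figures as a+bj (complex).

Apply KCL at each of the 2 non-ground nodes and solve the resulting linear system.
Node n1: branches {C1, R3, L1, I1} → V_1 = 0.06678-0.01118j
Node n2: branches {C2, R1, R2, I1} → V_2 = -0.1083+0.001474j

-0.0003120-0.001863j A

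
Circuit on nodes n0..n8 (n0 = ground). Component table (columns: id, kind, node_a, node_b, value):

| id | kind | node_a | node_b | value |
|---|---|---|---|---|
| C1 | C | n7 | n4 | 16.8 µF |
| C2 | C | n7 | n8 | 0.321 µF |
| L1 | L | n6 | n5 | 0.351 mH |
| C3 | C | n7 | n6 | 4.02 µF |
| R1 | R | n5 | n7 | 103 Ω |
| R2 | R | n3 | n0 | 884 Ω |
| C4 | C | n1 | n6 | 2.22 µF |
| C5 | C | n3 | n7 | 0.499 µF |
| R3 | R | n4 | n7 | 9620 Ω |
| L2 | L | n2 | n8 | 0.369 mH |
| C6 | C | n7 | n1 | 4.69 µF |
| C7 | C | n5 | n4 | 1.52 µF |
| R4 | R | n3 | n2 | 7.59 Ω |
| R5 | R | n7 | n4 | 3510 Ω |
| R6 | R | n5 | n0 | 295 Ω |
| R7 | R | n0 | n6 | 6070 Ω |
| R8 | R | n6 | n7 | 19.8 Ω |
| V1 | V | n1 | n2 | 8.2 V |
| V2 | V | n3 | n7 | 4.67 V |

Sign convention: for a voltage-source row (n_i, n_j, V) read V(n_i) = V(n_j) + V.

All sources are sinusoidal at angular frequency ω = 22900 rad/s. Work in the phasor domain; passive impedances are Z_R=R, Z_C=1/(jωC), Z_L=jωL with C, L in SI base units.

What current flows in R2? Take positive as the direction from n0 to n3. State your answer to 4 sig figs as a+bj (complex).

-0.001940-0.001276j A

Apply KCL at each of the 8 non-ground nodes and solve the resulting linear system.
Node n1: branches {C4, C6, V1} → V_1 = 2.759-4.840j
Node n2: branches {L2, R4, V1} → V_2 = -5.441-4.840j
Node n3: branches {R2, C5, R4, V2} → V_3 = 1.715+1.128j
Node n4: branches {C1, R3, C7, R5} → V_4 = -2.753+1.002j
Node n5: branches {L1, R1, C7, R6} → V_5 = -0.5228-0.3850j
Node n6: branches {L1, C3, C4, R7, R8} → V_6 = -1.018+0.1787j
Node n7: branches {C1, C2, C3, R1, C5, R3, C6, R5, R8, V2} → V_7 = -2.955+1.128j
Node n8: branches {C2, L2} → V_8 = -5.606-5.235j
Source currents: i(V1)=-0.8960-0.8057j, i(V2)=-0.9448-0.8409j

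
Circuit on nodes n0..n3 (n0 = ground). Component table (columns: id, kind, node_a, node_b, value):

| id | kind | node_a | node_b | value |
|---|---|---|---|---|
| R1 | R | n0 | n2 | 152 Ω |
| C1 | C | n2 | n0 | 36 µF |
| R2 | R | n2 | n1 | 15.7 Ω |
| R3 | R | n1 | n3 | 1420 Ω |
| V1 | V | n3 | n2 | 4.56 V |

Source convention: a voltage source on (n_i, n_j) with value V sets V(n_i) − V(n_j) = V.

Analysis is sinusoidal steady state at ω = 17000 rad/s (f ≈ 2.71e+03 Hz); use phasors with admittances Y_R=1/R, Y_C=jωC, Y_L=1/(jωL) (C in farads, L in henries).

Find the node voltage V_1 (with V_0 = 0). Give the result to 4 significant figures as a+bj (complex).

Element admittances at ω=17000 rad/s:
  Y(R1) = 0.006579+0.000j S between n0,n2
  Y(C1) = 0.000+0.6120j S between n2,n0
  Y(R2) = 0.06369+0.000j S between n2,n1
  Y(R3) = 0.0007042+0.000j S between n1,n3
  V1: constraint V(n3)−V(n2) = 4.56
Assemble and solve the 4×4 MNA system:
  V(n1)=0.04987+0.000j  V(n2)=0.000+0.000j  V(n3)=4.560+0.000j
  i(V1)=-0.003176+0.000j

0.04987+0.000j V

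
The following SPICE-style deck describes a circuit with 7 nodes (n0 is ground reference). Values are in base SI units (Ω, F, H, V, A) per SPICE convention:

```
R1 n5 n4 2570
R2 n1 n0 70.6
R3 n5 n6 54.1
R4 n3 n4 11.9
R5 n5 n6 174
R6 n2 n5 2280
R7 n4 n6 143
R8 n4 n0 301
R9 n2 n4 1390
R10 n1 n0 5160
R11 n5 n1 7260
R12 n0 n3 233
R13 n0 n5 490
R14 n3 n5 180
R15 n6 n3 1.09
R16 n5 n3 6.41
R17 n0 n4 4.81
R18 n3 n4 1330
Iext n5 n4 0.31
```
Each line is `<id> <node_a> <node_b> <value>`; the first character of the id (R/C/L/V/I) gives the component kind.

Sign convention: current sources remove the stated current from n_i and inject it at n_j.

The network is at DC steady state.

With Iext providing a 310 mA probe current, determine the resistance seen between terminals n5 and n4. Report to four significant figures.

R_eq = 15.14 Ω

Apply KCL at each of the 6 non-ground nodes and solve the resulting linear system.
Node n1: branches {R2, R10, R11} → V_1 = -0.04358
Node n2: branches {R6, R9} → V_2 = -1.670
Node n3: branches {R4, R12, R14, R15, R16, R18} → V_3 = -2.986
Node n4: branches {R1, R4, R7, R8, R9, R17, R18, Iext} → V_4 = 0.1080
Node n5: branches {R1, R3, R5, R6, R11, R13, R14, R16, Iext} → V_5 = -4.587
Node n6: branches {R3, R5, R7, R15} → V_6 = -3.004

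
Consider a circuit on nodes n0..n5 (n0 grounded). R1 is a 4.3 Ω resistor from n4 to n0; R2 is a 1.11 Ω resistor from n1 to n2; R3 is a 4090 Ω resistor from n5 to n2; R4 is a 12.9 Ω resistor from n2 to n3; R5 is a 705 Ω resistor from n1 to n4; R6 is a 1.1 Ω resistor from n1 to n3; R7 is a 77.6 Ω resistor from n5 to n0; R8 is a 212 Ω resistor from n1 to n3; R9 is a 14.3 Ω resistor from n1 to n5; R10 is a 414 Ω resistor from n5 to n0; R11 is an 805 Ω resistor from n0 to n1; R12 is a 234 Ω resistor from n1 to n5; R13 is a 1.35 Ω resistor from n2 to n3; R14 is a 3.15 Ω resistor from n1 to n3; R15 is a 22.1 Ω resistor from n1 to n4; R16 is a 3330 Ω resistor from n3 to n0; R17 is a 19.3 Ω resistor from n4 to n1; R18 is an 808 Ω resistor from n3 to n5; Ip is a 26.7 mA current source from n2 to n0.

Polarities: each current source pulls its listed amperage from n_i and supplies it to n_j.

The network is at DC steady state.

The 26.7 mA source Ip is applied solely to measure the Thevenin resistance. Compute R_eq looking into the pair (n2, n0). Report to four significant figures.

Element admittances at DC:
  Y(R1) = 0.2326 S between n4,n0
  Y(R2) = 0.9009 S between n1,n2
  Y(R3) = 0.0002445 S between n5,n2
  Y(R4) = 0.07752 S between n2,n3
  Y(R5) = 0.001418 S between n1,n4
  Y(R6) = 0.9091 S between n1,n3
  Y(R7) = 0.01289 S between n5,n0
  Y(R8) = 0.004717 S between n1,n3
  Y(R9) = 0.06993 S between n1,n5
  Y(R10) = 0.002415 S between n5,n0
  Y(R11) = 0.001242 S between n0,n1
  Y(R12) = 0.004274 S between n1,n5
  Y(R13) = 0.7407 S between n2,n3
  Y(R14) = 0.3175 S between n1,n3
  Y(R15) = 0.04525 S between n1,n4
  Y(R16) = 0.0003003 S between n3,n0
  Y(R17) = 0.05181 S between n4,n1
  Y(R18) = 0.001238 S between n3,n5
  Ip: injects 0.0267 A into n0 (from n2)
Assemble and solve the 5×5 MNA system:
  V(n1)=-0.3199  V(n2)=-0.3390  V(n3)=-0.3274  V(n4)=-0.09516  V(n5)=-0.2662

R_eq = 12.70 Ω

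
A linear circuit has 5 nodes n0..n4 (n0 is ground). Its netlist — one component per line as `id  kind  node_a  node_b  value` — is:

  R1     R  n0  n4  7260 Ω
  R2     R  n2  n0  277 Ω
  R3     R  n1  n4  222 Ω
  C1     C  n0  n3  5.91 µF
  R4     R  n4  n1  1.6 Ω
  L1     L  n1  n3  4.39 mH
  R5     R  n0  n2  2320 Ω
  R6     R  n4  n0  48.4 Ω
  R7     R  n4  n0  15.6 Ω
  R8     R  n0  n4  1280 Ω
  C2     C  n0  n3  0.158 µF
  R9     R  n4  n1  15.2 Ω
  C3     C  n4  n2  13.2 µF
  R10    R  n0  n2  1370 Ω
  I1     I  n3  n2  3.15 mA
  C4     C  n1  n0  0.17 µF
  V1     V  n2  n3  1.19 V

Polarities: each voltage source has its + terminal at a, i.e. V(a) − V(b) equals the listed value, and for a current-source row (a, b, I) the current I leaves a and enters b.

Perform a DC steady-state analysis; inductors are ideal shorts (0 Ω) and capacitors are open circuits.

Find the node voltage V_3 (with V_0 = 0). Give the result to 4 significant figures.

-0.07005 V

Element admittances at DC:
  Y(R1) = 0.0001377 S between n0,n4
  Y(R2) = 0.003610 S between n2,n0
  Y(R3) = 0.004505 S between n1,n4
  Y(C1) = 0.000 S between n0,n3
  Y(R4) = 0.6250 S between n4,n1
  L1: short n1↔n3 (DC inductor)
  Y(R5) = 0.0004310 S between n0,n2
  Y(R6) = 0.02066 S between n4,n0
  Y(R7) = 0.06410 S between n4,n0
  Y(R8) = 0.0007813 S between n0,n4
  Y(C2) = 0.000 S between n0,n3
  Y(R9) = 0.06579 S between n4,n1
  Y(C3) = 0.000 S between n4,n2
  Y(R10) = 0.0007299 S between n0,n2
  I1: injects 0.00315 A into n2 (from n3)
  Y(C4) = 0.000 S between n1,n0
  V1: constraint V(n2)−V(n3) = 1.19
Assemble and solve the 6×6 MNA system:
  V(n1)=-0.07005  V(n2)=1.120  V(n3)=-0.07005  V(n4)=-0.06236
  i(L1)=0.005343  i(V1)=-0.002193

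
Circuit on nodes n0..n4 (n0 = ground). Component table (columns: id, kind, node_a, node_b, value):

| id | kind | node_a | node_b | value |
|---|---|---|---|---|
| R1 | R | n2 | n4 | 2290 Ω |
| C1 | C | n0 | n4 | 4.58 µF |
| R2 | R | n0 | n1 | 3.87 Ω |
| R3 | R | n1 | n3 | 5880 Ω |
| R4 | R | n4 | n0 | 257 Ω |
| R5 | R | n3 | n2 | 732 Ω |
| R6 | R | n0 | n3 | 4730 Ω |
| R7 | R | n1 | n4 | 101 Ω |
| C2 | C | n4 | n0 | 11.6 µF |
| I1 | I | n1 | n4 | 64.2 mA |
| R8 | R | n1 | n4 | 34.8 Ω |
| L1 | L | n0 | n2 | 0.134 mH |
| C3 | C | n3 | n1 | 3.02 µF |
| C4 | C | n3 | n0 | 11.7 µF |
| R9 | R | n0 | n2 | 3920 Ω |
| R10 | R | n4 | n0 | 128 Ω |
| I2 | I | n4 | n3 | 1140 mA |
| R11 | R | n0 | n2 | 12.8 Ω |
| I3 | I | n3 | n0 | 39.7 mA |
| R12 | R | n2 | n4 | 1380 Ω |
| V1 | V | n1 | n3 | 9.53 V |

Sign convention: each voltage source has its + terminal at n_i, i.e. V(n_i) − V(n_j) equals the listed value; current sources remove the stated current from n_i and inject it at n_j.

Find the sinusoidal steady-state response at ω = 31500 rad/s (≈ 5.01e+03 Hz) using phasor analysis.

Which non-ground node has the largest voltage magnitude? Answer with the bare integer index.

MNA unknowns: 4 node voltages V₁..V_4 plus 1 source current (V1)
R1: Y=0.0004367+0.000j on G[2,4]
C1: Y=0.000+0.1443j on G[0,4]
R2: Y=0.2584+0.000j on G[0,1]
R3: Y=0.0001701+0.000j on G[1,3]
R4: Y=0.003891+0.000j on G[4,0]
R5: Y=0.001366+0.000j on G[3,2]
R6: Y=0.0002114+0.000j on G[0,3]
R7: Y=0.009901+0.000j on G[1,4]
C2: Y=0.000+0.3654j on G[4,0]
I1: z[1]−=0.0642, z[4]+=0.0642
R8: Y=0.02874+0.000j on G[1,4]
L1: Y=0.000-0.2369j on G[0,2]
C3: Y=0.000+0.09513j on G[3,1]
C4: Y=0.000+0.3685j on G[3,0]
R9: Y=0.0002551+0.000j on G[0,2]
R10: Y=0.007812+0.000j on G[4,0]
I2: z[4]−=1.14, z[3]+=1.14
R11: Y=0.07812+0.000j on G[0,2]
I3: z[3]−=0.0397, z[0]+=0.0397
R12: Y=0.0007246+0.000j on G[2,4]
V1: row V1−V3=9.53, i_V1 at 1,3
solve → V1=7.251+3.016j, V2=-0.02637-0.003792j, V3=-2.279+3.016j, V4=0.07013+1.568j
aux → i_V1=-2.217-1.742j

1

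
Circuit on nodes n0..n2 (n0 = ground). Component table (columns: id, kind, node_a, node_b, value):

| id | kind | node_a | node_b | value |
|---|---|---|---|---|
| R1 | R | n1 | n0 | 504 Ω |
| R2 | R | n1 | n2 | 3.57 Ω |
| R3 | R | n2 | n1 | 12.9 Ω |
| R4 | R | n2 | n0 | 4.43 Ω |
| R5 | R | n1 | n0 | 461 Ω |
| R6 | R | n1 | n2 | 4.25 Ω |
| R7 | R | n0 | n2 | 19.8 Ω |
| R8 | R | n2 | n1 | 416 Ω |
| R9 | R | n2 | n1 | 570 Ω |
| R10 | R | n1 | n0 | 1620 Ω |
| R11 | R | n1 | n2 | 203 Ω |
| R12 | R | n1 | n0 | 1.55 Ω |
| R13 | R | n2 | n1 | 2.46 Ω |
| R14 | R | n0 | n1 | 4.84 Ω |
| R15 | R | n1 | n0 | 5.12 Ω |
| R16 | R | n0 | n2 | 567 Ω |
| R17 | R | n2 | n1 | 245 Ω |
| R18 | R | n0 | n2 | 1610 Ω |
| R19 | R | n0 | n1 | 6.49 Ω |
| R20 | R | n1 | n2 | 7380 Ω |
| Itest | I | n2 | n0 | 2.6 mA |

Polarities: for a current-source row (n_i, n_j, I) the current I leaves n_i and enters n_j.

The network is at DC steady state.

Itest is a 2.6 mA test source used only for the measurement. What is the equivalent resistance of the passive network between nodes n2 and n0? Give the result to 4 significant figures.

Apply KCL at each of the 2 non-ground nodes and solve the resulting linear system.
Node n1: branches {R1, R2, R3, R5, R6, R8, R9, R10, R11, R12, R13, R14, R15, R17, R19, R20} → V_1 = -0.001431
Node n2: branches {R2, R3, R4, R6, R7, R8, R9, R11, R13, R16, R17, R18, R20, Itest} → V_2 = -0.003136

R_eq = 1.206 Ω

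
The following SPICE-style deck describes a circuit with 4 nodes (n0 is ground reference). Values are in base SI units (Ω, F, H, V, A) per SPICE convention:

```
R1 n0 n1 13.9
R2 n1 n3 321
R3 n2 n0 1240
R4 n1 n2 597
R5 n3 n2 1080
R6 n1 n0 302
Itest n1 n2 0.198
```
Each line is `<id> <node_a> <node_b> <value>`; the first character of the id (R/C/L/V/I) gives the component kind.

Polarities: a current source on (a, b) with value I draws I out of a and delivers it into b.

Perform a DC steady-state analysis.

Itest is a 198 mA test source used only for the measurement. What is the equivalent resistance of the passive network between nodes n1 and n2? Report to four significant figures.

MNA unknowns: 3 node voltages V₁..V_3
R1: Y=0.07194 on G[0,1]
R2: Y=0.003115 on G[1,3]
R3: Y=0.0008065 on G[2,0]
R4: Y=0.001675 on G[1,2]
R5: Y=0.0009259 on G[3,2]
R6: Y=0.003311 on G[1,0]
Itest: z[1]−=0.198, z[2]+=0.198
solve → V1=-0.6588, V2=61.47, V3=13.58

R_eq = 313.8 Ω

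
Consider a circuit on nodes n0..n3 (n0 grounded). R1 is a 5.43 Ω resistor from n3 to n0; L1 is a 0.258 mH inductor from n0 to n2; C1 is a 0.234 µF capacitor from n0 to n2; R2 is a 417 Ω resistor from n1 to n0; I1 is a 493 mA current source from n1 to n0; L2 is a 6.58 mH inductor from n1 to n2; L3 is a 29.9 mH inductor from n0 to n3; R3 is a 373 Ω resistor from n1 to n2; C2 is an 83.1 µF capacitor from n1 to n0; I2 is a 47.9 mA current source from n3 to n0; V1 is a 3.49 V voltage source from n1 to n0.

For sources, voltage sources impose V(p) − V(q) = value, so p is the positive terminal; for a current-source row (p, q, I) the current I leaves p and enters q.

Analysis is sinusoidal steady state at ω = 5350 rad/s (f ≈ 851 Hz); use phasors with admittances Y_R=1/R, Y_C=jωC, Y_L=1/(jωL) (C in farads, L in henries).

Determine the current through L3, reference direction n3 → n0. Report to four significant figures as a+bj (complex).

-5.513e-05+0.001624j A

MNA unknowns: 3 node voltages V₁..V_3 plus 1 source current (V1)
R1: Y=0.1842+0.000j on G[3,0]
L1: Y=0.000-0.7245j on G[0,2]
C1: Y=0.000+0.001252j on G[0,2]
R2: Y=0.002398+0.000j on G[1,0]
I1: z[1]−=0.493, z[0]+=0.493
L2: Y=0.000-0.02841j on G[1,2]
L3: Y=0.000-0.006251j on G[0,3]
R3: Y=0.002681+0.000j on G[1,2]
C2: Y=0.000+0.4446j on G[1,0]
I2: z[3]−=0.0479, z[0]+=0.0479
V1: row V1−V0=3.49, i_V1 at 1,0
solve → V1=3.490+0.000j, V2=0.1319+0.01198j, V3=-0.2598-0.008819j
aux → i_V1=-0.5100-1.456j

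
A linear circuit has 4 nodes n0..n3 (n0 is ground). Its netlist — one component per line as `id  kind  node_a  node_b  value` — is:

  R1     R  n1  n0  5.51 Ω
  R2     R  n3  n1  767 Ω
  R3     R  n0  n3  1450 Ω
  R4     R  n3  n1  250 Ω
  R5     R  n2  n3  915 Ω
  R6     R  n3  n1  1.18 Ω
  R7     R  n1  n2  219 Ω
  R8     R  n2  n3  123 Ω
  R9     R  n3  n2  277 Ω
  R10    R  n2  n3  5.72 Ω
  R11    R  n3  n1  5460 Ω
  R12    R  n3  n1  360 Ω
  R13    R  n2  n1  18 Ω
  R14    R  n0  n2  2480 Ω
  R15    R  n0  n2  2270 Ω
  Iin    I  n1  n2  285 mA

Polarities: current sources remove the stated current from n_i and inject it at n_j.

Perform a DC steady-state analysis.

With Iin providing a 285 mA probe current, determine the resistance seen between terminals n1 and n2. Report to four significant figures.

R_eq = 4.654 Ω

Apply KCL at each of the 3 non-ground nodes and solve the resulting linear system.
Node n1: branches {R1, R2, R4, R6, R7, R11, R12, R13, Iin} → V_1 = -0.007013
Node n2: branches {R5, R7, R8, R9, R10, R13, R14, R15, Iin} → V_2 = 1.319
Node n3: branches {R2, R3, R4, R5, R6, R8, R9, R10, R11, R12} → V_3 = 0.2314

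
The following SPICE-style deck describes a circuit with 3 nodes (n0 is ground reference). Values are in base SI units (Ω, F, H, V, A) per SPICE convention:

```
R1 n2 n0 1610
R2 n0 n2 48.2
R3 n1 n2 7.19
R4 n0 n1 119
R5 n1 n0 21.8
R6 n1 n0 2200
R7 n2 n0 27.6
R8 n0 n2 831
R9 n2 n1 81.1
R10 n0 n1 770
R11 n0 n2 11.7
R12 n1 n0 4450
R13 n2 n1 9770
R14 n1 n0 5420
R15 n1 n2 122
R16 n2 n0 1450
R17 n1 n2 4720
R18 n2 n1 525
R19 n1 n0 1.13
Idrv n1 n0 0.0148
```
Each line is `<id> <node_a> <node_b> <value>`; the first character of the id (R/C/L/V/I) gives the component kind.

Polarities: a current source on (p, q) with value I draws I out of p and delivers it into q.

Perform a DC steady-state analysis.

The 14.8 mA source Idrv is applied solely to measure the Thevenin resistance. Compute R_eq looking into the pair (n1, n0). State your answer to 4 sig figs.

R_eq = 0.9825 Ω

MNA unknowns: 2 node voltages V₁..V_2
R1: Y=0.0006211 on G[2,0]
R2: Y=0.02075 on G[0,2]
R3: Y=0.1391 on G[1,2]
R4: Y=0.008403 on G[0,1]
R5: Y=0.04587 on G[1,0]
R6: Y=0.0004545 on G[1,0]
R7: Y=0.03623 on G[2,0]
R8: Y=0.001203 on G[0,2]
R9: Y=0.01233 on G[2,1]
R10: Y=0.001299 on G[0,1]
R11: Y=0.08547 on G[0,2]
R12: Y=0.0002247 on G[1,0]
R13: Y=0.0001024 on G[2,1]
R14: Y=0.0001845 on G[1,0]
R15: Y=0.008197 on G[1,2]
R16: Y=0.0006897 on G[2,0]
R17: Y=0.0002119 on G[1,2]
R18: Y=0.001905 on G[2,1]
R19: Y=0.8850 on G[1,0]
Idrv: z[1]−=0.0148, z[0]+=0.0148
solve → V1=-0.01454, V2=-0.007670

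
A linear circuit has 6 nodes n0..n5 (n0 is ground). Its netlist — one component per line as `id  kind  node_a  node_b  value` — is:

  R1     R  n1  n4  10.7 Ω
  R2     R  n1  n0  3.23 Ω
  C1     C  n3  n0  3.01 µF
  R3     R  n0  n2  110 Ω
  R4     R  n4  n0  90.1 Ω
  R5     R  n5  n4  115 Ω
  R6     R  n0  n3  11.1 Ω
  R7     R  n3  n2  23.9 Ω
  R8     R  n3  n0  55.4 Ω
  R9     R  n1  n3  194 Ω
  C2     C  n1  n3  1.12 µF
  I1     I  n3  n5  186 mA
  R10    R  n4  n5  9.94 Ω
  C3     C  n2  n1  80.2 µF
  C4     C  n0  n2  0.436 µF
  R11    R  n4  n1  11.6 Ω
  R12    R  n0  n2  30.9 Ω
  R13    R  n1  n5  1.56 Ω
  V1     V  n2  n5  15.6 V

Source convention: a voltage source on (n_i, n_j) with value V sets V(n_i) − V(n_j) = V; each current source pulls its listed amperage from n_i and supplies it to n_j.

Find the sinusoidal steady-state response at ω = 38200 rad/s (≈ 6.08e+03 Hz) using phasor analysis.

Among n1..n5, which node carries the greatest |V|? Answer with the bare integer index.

MNA unknowns: 5 node voltages V₁..V_5 plus 1 source current (V1)
R1: Y=0.09346+0.000j on G[1,4]
R2: Y=0.3096+0.000j on G[1,0]
C1: Y=0.000+0.1150j on G[3,0]
R3: Y=0.009091+0.000j on G[0,2]
R4: Y=0.01110+0.000j on G[4,0]
R5: Y=0.008696+0.000j on G[5,4]
R6: Y=0.09009+0.000j on G[0,3]
R7: Y=0.04184+0.000j on G[3,2]
R8: Y=0.01805+0.000j on G[3,0]
R9: Y=0.005155+0.000j on G[1,3]
C2: Y=0.000+0.04278j on G[1,3]
I1: z[3]−=0.186, z[5]+=0.186
R10: Y=0.1006+0.000j on G[4,5]
C3: Y=0.000+3.064j on G[2,1]
C4: Y=0.000+0.01666j on G[0,2]
R11: Y=0.08621+0.000j on G[4,1]
R12: Y=0.03236+0.000j on G[0,2]
R13: Y=0.6410+0.000j on G[1,5]
V1: row V2−V5=15.6, i_V1 at 2,5
solve → V1=0.2525+0.5918j, V2=1.118-2.828j, V3=-0.8539+0.1949j, V4=-5.124-0.6758j, V5=-14.48-2.828j
aux → i_V1=-10.65-2.428j

5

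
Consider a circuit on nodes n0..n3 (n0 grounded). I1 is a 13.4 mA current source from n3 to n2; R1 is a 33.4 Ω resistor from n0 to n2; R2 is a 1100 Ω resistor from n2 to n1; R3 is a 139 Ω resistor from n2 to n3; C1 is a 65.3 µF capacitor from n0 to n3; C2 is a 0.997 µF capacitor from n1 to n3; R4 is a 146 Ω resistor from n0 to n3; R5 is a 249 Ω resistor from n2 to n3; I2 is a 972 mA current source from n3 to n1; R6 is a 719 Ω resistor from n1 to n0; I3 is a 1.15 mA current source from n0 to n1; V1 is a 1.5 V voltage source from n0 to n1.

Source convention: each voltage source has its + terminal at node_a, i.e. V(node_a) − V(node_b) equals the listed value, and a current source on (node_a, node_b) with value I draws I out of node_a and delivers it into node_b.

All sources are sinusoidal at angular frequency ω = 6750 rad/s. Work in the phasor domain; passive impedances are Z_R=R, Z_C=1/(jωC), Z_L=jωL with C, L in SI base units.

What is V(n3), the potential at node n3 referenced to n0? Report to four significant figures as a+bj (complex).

-0.09637+2.192j V

Element admittances at ω=6750 rad/s:
  I1: injects 0.0134 A into n2 (from n3)
  Y(R1) = 0.02994+0.000j S between n0,n2
  Y(R2) = 0.0009091+0.000j S between n2,n1
  Y(R3) = 0.007194+0.000j S between n2,n3
  Y(C1) = 0.000+0.4408j S between n0,n3
  Y(C2) = 0.000+0.006730j S between n1,n3
  Y(R4) = 0.006849+0.000j S between n0,n3
  Y(R5) = 0.004016+0.000j S between n2,n3
  I2: injects 0.972 A into n1 (from n3)
  Y(R6) = 0.001391+0.000j S between n1,n0
  I3: injects 0.00115 A into n1 (from n0)
  V1: constraint V(n0)−V(n1) = 1.5
Assemble and solve the 4×4 MNA system:
  V(n1)=-1.500+0.000j  V(n2)=0.2605+0.5841j  V(n3)=-0.09637+2.192j
  i(V1)=-0.9621-0.009977j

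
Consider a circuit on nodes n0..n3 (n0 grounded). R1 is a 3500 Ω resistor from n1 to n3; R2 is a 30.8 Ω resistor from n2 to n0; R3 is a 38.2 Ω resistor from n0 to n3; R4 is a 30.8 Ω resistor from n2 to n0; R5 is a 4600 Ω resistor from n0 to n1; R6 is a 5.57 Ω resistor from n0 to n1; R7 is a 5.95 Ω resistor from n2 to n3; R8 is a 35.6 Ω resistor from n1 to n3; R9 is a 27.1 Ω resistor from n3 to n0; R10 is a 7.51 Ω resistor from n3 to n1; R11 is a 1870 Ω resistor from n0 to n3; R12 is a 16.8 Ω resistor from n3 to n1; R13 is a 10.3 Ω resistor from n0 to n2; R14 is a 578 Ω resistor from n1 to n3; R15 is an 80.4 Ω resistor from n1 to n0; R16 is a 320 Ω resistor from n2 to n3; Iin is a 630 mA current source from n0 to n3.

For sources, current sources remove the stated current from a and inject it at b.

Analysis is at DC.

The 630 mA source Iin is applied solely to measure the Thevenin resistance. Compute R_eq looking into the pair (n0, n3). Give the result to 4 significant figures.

R_eq = 3.999 Ω

MNA unknowns: 3 node voltages V₁..V_3
R1: Y=0.0002857 on G[1,3]
R2: Y=0.03247 on G[2,0]
R3: Y=0.02618 on G[0,3]
R4: Y=0.03247 on G[2,0]
R5: Y=0.0002174 on G[0,1]
R6: Y=0.1795 on G[0,1]
R7: Y=0.1681 on G[2,3]
R8: Y=0.02809 on G[1,3]
R9: Y=0.03690 on G[3,0]
R10: Y=0.1332 on G[3,1]
R11: Y=0.0005348 on G[0,3]
R12: Y=0.05952 on G[3,1]
R13: Y=0.09709 on G[0,2]
R14: Y=0.001730 on G[1,3]
R15: Y=0.01244 on G[1,0]
R16: Y=0.003125 on G[2,3]
Iin: z[0]−=0.63, z[3]+=0.63
solve → V1=1.353, V2=1.295, V3=2.520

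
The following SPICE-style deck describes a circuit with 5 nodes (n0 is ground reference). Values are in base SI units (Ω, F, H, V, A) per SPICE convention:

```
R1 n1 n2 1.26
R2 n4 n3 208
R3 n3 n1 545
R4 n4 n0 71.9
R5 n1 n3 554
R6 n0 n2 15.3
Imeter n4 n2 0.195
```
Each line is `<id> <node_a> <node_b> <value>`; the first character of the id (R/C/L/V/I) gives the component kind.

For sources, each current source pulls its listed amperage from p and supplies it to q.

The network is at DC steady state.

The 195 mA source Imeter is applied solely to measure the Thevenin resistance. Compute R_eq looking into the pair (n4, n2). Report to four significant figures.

R_eq = 73.89 Ω

MNA unknowns: 4 node voltages V₁..V_4
R1: Y=0.7937 on G[1,2]
R2: Y=0.004808 on G[4,3]
R3: Y=0.001835 on G[3,1]
R4: Y=0.01391 on G[4,0]
R5: Y=0.001805 on G[1,3]
R6: Y=0.06536 on G[0,2]
Imeter: z[4]−=0.195, z[2]+=0.195
solve → V1=2.491, V2=2.528, V3=-5.688, V4=-11.88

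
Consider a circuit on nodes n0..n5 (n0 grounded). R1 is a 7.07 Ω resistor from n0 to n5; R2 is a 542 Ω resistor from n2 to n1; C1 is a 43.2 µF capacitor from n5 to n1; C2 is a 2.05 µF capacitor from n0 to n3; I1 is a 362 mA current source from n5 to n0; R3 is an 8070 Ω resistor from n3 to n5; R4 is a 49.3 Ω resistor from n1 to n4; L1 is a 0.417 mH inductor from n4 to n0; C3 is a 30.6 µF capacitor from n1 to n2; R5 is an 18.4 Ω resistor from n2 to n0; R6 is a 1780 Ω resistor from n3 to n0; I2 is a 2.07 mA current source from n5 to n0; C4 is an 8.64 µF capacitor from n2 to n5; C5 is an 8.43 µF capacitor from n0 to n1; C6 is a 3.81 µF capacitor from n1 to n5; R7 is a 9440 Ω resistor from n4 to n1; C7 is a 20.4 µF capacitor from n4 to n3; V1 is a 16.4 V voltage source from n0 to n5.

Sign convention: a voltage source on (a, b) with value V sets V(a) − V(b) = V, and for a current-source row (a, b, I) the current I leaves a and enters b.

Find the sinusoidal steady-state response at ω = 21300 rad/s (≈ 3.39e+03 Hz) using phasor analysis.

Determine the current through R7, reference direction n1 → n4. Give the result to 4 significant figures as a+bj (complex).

MNA unknowns: 5 node voltages V₁..V_5 plus 1 source current (V1)
R1: Y=0.1414+0.000j on G[0,5]
R2: Y=0.001845+0.000j on G[2,1]
C1: Y=0.000+0.9202j on G[5,1]
C2: Y=0.000+0.04366j on G[0,3]
I1: z[5]−=0.362, z[0]+=0.362
R3: Y=0.0001239+0.000j on G[3,5]
R4: Y=0.02028+0.000j on G[1,4]
L1: Y=0.000-0.1126j on G[4,0]
C3: Y=0.000+0.6518j on G[1,2]
R5: Y=0.05435+0.000j on G[2,0]
R6: Y=0.0005618+0.000j on G[3,0]
I2: z[5]−=0.00207, z[0]+=0.00207
C4: Y=0.000+0.1840j on G[2,5]
C5: Y=0.000+0.1796j on G[0,1]
C6: Y=0.000+0.08115j on G[1,5]
R7: Y=0.0001059+0.000j on G[4,1]
C7: Y=0.000+0.4345j on G[4,3]
V1: row V0−V5=16.4, i_V1 at 0,5
solve → V1=-14.18-0.6707j, V2=-14.57-1.471j, V3=-0.8003-3.391j, V4=-0.8861-3.735j, V5=-16.40+0.000j
aux → i_V1=-2.900-2.563j

-0.001408+0.0003247j A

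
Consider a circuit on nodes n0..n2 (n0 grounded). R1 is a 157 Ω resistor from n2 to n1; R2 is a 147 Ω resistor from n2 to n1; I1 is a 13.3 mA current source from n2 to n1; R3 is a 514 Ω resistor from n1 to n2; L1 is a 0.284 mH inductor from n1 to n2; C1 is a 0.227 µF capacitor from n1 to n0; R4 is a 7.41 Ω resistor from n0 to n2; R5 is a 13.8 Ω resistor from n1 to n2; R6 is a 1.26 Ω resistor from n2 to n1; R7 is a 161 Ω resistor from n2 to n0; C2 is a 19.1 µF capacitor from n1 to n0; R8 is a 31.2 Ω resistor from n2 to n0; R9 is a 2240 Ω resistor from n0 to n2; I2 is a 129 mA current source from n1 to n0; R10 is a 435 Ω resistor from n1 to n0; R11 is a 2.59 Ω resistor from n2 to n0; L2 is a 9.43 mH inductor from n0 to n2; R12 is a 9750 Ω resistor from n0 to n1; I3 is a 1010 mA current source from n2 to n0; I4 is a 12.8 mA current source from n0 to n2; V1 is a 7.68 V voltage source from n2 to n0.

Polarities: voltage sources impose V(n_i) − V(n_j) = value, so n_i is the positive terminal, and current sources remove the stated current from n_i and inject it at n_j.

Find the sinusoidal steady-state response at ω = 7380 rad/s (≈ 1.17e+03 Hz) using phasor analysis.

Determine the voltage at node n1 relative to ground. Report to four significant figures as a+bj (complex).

7.958-1.135j V

MNA unknowns: 2 node voltages V₁..V_2 plus 1 source current (V1)
R1: Y=0.006369+0.000j on G[2,1]
R2: Y=0.006803+0.000j on G[2,1]
I1: z[2]−=0.0133, z[1]+=0.0133
R3: Y=0.001946+0.000j on G[1,2]
L1: Y=0.000-0.4771j on G[1,2]
C1: Y=0.000+0.001675j on G[1,0]
R4: Y=0.1350+0.000j on G[0,2]
R5: Y=0.07246+0.000j on G[1,2]
R6: Y=0.7937+0.000j on G[2,1]
R7: Y=0.006211+0.000j on G[2,0]
C2: Y=0.000+0.1410j on G[1,0]
R8: Y=0.03205+0.000j on G[2,0]
R9: Y=0.0004464+0.000j on G[0,2]
I2: z[1]−=0.129, z[0]+=0.129
R10: Y=0.002299+0.000j on G[1,0]
R11: Y=0.3861+0.000j on G[2,0]
L2: Y=0.000-0.01437j on G[0,2]
R12: Y=0.0001026+0.000j on G[0,1]
I3: z[2]−=1.01, z[0]+=1.01
I4: z[0]−=0.0128, z[2]+=0.0128
V1: row V2−V0=7.68, i_V1 at 2,0
solve → V1=7.958-1.135j, V2=7.680+0.000j
aux → i_V1=-5.606-1.022j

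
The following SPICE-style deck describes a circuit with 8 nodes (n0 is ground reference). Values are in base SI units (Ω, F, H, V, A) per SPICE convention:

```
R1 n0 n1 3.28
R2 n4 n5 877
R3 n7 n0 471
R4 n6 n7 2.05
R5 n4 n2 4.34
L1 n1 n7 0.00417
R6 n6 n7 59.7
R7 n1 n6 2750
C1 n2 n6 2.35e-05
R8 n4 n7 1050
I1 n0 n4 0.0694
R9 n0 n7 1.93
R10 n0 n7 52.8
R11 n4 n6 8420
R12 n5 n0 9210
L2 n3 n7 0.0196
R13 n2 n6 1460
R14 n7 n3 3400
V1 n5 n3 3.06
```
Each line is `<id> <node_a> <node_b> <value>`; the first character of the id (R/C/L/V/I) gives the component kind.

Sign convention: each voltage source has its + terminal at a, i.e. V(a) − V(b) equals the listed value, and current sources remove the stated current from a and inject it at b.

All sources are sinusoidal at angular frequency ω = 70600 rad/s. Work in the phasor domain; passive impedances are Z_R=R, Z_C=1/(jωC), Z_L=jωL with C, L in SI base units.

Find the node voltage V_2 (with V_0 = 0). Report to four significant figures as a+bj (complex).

0.2662-0.04291j V

MNA unknowns: 7 node voltages V₁..V_7 plus 1 source current (V1)
R1: Y=0.3049+0.000j on G[0,1]
R2: Y=0.001140+0.000j on G[4,5]
R3: Y=0.002123+0.000j on G[7,0]
R4: Y=0.4878+0.000j on G[6,7]
R5: Y=0.2304+0.000j on G[4,2]
L1: Y=0.000-0.003397j on G[1,7]
R6: Y=0.01675+0.000j on G[6,7]
R7: Y=0.0003636+0.000j on G[1,6]
C1: Y=0.000+1.659j on G[2,6]
R8: Y=0.0009524+0.000j on G[4,7]
I1: z[0]−=0.0694, z[4]+=0.0694
R9: Y=0.5181+0.000j on G[0,7]
R10: Y=0.01894+0.000j on G[0,7]
R11: Y=0.0001188+0.000j on G[4,6]
R12: Y=0.0001086+0.000j on G[5,0]
L2: Y=0.000-0.0007227j on G[3,7]
R13: Y=0.0006849+0.000j on G[2,6]
R14: Y=0.0002941+0.000j on G[7,3]
V1: row V5−V3=3.06, i_V1 at 5,3
solve → V1=0.0003444-0.001424j, V2=0.2662-0.04291j, V3=-1.629-0.8575j, V4=0.5697-0.04670j, V5=1.431-0.8575j, V6=0.2667-0.0007649j, V7=0.1282+0.0009778j
aux → i_V1=-0.001137+0.001018j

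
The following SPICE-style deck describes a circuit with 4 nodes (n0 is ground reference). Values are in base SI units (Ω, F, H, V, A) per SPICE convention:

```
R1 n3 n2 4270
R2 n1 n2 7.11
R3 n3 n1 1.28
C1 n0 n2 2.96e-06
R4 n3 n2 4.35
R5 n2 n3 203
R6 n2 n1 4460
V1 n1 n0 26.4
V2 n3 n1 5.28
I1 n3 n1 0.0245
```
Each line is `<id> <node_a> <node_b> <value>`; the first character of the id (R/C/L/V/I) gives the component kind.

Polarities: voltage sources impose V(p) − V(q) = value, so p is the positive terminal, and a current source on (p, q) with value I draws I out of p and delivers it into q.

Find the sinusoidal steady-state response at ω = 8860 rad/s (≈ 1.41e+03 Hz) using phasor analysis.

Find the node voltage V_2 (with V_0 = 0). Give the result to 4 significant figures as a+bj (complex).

Apply KCL at each of the 3 non-ground nodes and solve the resulting linear system.
Node n1: branches {R2, R3, R6, V1, V2, I1} → V_1 = 26.40+0.000j
Node n2: branches {R1, R2, C1, R4, R5, R6} → V_2 = 29.56-2.062j
Node n3: branches {R1, R3, R4, R5, V2, I1} → V_3 = 31.68+0.000j
Source currents: i(V1)=-0.05408-0.7752j, i(V2)=-4.648-0.4847j

29.56-2.062j V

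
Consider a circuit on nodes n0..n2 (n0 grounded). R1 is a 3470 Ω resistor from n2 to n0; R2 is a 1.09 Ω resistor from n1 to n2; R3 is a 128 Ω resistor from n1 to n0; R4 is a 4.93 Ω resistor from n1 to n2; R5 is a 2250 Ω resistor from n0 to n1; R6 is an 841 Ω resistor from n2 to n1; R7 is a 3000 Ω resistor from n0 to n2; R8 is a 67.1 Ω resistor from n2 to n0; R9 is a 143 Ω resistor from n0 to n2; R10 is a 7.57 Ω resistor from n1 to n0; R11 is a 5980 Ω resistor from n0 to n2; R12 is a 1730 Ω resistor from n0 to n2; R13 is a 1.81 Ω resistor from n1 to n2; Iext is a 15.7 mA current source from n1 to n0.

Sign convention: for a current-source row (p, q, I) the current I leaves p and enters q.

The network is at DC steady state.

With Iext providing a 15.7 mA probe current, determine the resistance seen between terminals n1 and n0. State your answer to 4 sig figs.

R_eq = 6.124 Ω

Element admittances at DC:
  Y(R1) = 0.0002882 S between n2,n0
  Y(R2) = 0.9174 S between n1,n2
  Y(R3) = 0.007812 S between n1,n0
  Y(R4) = 0.2028 S between n1,n2
  Y(R5) = 0.0004444 S between n0,n1
  Y(R6) = 0.001189 S between n2,n1
  Y(R7) = 0.0003333 S between n0,n2
  Y(R8) = 0.01490 S between n2,n0
  Y(R9) = 0.006993 S between n0,n2
  Y(R10) = 0.1321 S between n1,n0
  Y(R11) = 0.0001672 S between n0,n2
  Y(R12) = 0.0005780 S between n0,n2
  Y(R13) = 0.5525 S between n1,n2
  Iext: injects 0.0157 A into n0 (from n1)
Assemble and solve the 2×2 MNA system:
  V(n1)=-0.09614  V(n2)=-0.09482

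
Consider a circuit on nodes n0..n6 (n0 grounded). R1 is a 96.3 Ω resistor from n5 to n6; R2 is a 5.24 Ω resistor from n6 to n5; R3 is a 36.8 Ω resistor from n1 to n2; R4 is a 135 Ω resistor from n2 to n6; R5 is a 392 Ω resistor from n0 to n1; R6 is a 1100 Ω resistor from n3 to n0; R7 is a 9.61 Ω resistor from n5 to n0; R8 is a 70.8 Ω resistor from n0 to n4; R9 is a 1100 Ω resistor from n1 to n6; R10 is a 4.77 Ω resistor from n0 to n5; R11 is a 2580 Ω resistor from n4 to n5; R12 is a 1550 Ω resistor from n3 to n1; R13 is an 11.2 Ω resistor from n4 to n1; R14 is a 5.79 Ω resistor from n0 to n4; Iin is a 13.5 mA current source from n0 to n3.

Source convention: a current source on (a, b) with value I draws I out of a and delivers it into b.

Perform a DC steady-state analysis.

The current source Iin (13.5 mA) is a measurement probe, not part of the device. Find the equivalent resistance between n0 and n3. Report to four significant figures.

MNA unknowns: 6 node voltages V₁..V_6
R1: Y=0.01038 on G[5,6]
R2: Y=0.1908 on G[6,5]
R3: Y=0.02717 on G[1,2]
R4: Y=0.007407 on G[2,6]
R5: Y=0.002551 on G[0,1]
R6: Y=0.0009091 on G[3,0]
R7: Y=0.1041 on G[5,0]
R8: Y=0.01412 on G[0,4]
R9: Y=0.0009091 on G[1,6]
R10: Y=0.2096 on G[0,5]
R11: Y=0.0003876 on G[4,5]
R12: Y=0.0006452 on G[3,1]
R13: Y=0.08929 on G[4,1]
R14: Y=0.1727 on G[0,4]
Iin: z[0]−=0.0135, z[3]+=0.0135
solve → V1=0.08033, V2=0.06403, V3=8.719, V4=0.02594, V5=0.001663, V6=0.004209

R_eq = 645.9 Ω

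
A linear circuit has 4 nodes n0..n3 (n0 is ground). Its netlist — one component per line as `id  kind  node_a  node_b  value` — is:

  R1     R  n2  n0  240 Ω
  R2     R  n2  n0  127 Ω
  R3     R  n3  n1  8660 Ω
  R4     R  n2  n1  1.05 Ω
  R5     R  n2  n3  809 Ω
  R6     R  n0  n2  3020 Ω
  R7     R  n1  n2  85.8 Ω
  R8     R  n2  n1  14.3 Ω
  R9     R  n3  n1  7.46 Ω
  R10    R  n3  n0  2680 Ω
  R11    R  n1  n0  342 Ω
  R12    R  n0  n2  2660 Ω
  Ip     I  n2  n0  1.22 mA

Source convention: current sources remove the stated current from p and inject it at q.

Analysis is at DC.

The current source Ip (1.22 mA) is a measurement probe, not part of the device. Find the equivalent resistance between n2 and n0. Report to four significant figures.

MNA unknowns: 3 node voltages V₁..V_3
R1: Y=0.004167 on G[2,0]
R2: Y=0.007874 on G[2,0]
R3: Y=0.0001155 on G[3,1]
R4: Y=0.9524 on G[2,1]
R5: Y=0.001236 on G[2,3]
R6: Y=0.0003311 on G[0,2]
R7: Y=0.01166 on G[1,2]
R8: Y=0.06993 on G[2,1]
R9: Y=0.1340 on G[3,1]
R10: Y=0.0003731 on G[3,0]
R11: Y=0.002924 on G[1,0]
R12: Y=0.0003759 on G[0,2]
Ip: z[2]−=0.00122, z[0]+=0.00122
solve → V1=-0.07585, V2=-0.07609, V3=-0.07564

R_eq = 62.37 Ω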